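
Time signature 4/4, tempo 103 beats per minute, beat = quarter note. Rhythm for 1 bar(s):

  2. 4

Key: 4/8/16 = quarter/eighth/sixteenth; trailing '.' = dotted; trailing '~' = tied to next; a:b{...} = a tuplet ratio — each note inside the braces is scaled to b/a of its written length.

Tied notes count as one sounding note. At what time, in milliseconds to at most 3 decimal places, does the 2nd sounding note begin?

1. 0.0ms @ 0 + 1747.573ms (3)
2. 1747.573ms @ 3 + 582.524ms (1)

note 2 onset = 3b = 1747.573ms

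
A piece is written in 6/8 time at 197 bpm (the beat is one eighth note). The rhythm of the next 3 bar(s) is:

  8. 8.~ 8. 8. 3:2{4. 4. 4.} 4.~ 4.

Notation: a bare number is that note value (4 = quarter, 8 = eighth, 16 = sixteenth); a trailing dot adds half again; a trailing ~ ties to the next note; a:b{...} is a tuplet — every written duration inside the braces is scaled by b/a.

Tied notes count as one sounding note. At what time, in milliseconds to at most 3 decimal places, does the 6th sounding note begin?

1. 0.0ms @ 0 + 456.853ms (3/2)
2. 456.853ms @ 3/2 + 913.706ms (3)
3. 1370.558ms @ 9/2 + 456.853ms (3/2)
4. 1827.411ms @ 6 + 609.137ms (2)
5. 2436.548ms @ 8 + 609.137ms (2)
6. 3045.685ms @ 10 + 609.137ms (2)
7. 3654.822ms @ 12 + 1827.411ms (6)

note 6 onset = 10b = 3045.685ms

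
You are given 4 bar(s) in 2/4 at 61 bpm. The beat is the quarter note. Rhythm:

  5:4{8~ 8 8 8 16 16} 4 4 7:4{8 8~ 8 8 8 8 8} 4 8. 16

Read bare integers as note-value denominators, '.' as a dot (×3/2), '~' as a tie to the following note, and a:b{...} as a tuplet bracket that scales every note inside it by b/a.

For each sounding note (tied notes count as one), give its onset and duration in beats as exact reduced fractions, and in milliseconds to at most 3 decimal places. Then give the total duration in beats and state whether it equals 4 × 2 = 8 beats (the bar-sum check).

1) 0.0ms=0b +786.885ms=4/5b
2) 786.885ms=4/5b +393.443ms=2/5b
3) 1180.328ms=6/5b +393.443ms=2/5b
4) 1573.77ms=8/5b +196.721ms=1/5b
5) 1770.492ms=9/5b +196.721ms=1/5b
6) 1967.213ms=2b +983.607ms=1b
7) 2950.82ms=3b +983.607ms=1b
8) 3934.426ms=4b +281.03ms=2/7b
9) 4215.457ms=30/7b +562.061ms=4/7b
10) 4777.518ms=34/7b +281.03ms=2/7b
11) 5058.548ms=36/7b +281.03ms=2/7b
12) 5339.578ms=38/7b +281.03ms=2/7b
13) 5620.609ms=40/7b +281.03ms=2/7b
14) 5901.639ms=6b +983.607ms=1b
15) 6885.246ms=7b +737.705ms=3/4b
16) 7622.951ms=31/4b +245.902ms=1/4b
Σ=8b of 8 (61bpm 2/4) — PASS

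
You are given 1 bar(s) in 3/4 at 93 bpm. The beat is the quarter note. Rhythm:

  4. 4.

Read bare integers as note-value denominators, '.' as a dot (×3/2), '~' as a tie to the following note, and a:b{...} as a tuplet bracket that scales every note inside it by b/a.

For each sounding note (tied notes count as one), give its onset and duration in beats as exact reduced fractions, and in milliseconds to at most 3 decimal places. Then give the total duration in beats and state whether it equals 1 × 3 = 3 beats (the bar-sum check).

1) 0.0ms=0b +967.742ms=3/2b
2) 967.742ms=3/2b +967.742ms=3/2b
Σ=3b of 3 (93bpm 3/4) — PASS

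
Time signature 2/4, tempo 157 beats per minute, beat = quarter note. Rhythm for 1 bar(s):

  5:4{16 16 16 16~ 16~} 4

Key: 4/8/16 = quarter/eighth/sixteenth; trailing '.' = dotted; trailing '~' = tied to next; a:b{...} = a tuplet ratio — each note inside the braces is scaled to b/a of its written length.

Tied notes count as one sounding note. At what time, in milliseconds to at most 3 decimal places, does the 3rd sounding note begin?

1. 0.0ms @ 0 + 76.433ms (1/5)
2. 76.433ms @ 1/5 + 76.433ms (1/5)
3. 152.866ms @ 2/5 + 76.433ms (1/5)
4. 229.299ms @ 3/5 + 535.032ms (7/5)

note 3 onset = 2/5b = 152.866ms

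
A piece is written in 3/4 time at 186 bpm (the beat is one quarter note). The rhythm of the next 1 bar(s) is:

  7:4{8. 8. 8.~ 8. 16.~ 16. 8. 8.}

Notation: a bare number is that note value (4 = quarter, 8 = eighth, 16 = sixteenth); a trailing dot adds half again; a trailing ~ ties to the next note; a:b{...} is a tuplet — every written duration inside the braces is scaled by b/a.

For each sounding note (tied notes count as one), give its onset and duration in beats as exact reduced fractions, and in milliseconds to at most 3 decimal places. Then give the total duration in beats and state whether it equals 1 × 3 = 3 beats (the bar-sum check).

1) 0.0ms=0b +138.249ms=3/7b
2) 138.249ms=3/7b +138.249ms=3/7b
3) 276.498ms=6/7b +276.498ms=6/7b
4) 552.995ms=12/7b +138.249ms=3/7b
5) 691.244ms=15/7b +138.249ms=3/7b
6) 829.493ms=18/7b +138.249ms=3/7b
Σ=3b of 3 (186bpm 3/4) — PASS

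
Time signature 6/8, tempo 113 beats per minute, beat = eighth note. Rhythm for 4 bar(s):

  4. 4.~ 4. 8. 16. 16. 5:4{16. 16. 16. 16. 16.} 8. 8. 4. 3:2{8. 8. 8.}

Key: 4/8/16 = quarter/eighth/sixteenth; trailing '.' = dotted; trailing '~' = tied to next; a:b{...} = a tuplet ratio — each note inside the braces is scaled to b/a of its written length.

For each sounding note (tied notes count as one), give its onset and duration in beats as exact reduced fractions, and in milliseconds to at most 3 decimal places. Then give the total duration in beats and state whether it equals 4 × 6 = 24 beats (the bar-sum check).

1) 0.0ms=0b +1592.92ms=3b
2) 1592.92ms=3b +3185.841ms=6b
3) 4778.761ms=9b +796.46ms=3/2b
4) 5575.221ms=21/2b +398.23ms=3/4b
5) 5973.451ms=45/4b +398.23ms=3/4b
6) 6371.681ms=12b +318.584ms=3/5b
7) 6690.265ms=63/5b +318.584ms=3/5b
8) 7008.85ms=66/5b +318.584ms=3/5b
9) 7327.434ms=69/5b +318.584ms=3/5b
10) 7646.018ms=72/5b +318.584ms=3/5b
11) 7964.602ms=15b +796.46ms=3/2b
12) 8761.062ms=33/2b +796.46ms=3/2b
13) 9557.522ms=18b +1592.92ms=3b
14) 11150.442ms=21b +530.973ms=1b
15) 11681.416ms=22b +530.973ms=1b
16) 12212.389ms=23b +530.973ms=1b
Σ=24b of 24 (113bpm 6/8) — PASS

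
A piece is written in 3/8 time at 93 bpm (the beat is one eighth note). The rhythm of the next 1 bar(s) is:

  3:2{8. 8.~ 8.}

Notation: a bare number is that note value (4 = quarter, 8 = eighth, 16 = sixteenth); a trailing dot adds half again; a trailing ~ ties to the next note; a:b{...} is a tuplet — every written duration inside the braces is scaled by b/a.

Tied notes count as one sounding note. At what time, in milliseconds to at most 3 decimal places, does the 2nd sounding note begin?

1. 0.0ms @ 0 + 645.161ms (1)
2. 645.161ms @ 1 + 1290.323ms (2)

note 2 onset = 1b = 645.161ms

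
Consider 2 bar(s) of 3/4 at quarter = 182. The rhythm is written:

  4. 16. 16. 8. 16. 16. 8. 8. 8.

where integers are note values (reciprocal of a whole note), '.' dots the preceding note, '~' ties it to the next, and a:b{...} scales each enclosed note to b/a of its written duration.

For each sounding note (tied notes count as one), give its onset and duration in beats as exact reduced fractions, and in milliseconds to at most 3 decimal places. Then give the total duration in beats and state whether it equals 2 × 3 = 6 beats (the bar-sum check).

1) 0.0ms=0b +494.505ms=3/2b
2) 494.505ms=3/2b +123.626ms=3/8b
3) 618.132ms=15/8b +123.626ms=3/8b
4) 741.758ms=9/4b +247.253ms=3/4b
5) 989.011ms=3b +123.626ms=3/8b
6) 1112.637ms=27/8b +123.626ms=3/8b
7) 1236.264ms=15/4b +247.253ms=3/4b
8) 1483.516ms=9/2b +247.253ms=3/4b
9) 1730.769ms=21/4b +247.253ms=3/4b
Σ=6b of 6 (182bpm 3/4) — PASS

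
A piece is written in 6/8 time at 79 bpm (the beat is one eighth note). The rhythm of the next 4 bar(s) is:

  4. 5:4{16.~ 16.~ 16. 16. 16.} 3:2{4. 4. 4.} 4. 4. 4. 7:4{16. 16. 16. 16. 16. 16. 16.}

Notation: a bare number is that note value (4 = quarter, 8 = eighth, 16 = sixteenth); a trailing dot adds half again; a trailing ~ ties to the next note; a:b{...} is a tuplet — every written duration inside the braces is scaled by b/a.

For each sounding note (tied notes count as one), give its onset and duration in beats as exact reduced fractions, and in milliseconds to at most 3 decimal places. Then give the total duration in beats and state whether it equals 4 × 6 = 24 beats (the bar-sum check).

1) 0.0ms=0b +2278.481ms=3b
2) 2278.481ms=3b +1367.089ms=9/5b
3) 3645.57ms=24/5b +455.696ms=3/5b
4) 4101.266ms=27/5b +455.696ms=3/5b
5) 4556.962ms=6b +1518.987ms=2b
6) 6075.949ms=8b +1518.987ms=2b
7) 7594.937ms=10b +1518.987ms=2b
8) 9113.924ms=12b +2278.481ms=3b
9) 11392.405ms=15b +2278.481ms=3b
10) 13670.886ms=18b +2278.481ms=3b
11) 15949.367ms=21b +325.497ms=3/7b
12) 16274.864ms=150/7b +325.497ms=3/7b
13) 16600.362ms=153/7b +325.497ms=3/7b
14) 16925.859ms=156/7b +325.497ms=3/7b
15) 17251.356ms=159/7b +325.497ms=3/7b
16) 17576.854ms=162/7b +325.497ms=3/7b
17) 17902.351ms=165/7b +325.497ms=3/7b
Σ=24b of 24 (79bpm 6/8) — PASS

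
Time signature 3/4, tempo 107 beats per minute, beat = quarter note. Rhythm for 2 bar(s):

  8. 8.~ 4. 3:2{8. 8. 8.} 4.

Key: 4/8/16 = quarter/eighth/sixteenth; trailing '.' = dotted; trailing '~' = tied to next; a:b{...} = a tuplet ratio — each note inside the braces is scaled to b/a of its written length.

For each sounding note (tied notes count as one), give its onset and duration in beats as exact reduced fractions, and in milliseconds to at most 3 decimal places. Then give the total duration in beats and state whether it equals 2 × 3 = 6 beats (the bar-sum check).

1) 0.0ms=0b +420.561ms=3/4b
2) 420.561ms=3/4b +1261.682ms=9/4b
3) 1682.243ms=3b +280.374ms=1/2b
4) 1962.617ms=7/2b +280.374ms=1/2b
5) 2242.991ms=4b +280.374ms=1/2b
6) 2523.364ms=9/2b +841.121ms=3/2b
Σ=6b of 6 (107bpm 3/4) — PASS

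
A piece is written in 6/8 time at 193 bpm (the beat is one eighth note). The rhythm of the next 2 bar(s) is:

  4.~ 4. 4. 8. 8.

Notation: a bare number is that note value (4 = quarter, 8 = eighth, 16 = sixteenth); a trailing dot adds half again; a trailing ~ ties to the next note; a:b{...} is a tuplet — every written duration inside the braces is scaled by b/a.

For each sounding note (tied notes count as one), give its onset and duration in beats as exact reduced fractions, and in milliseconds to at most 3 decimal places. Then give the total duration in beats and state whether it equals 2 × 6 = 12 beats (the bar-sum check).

1) 0.0ms=0b +1865.285ms=6b
2) 1865.285ms=6b +932.642ms=3b
3) 2797.927ms=9b +466.321ms=3/2b
4) 3264.249ms=21/2b +466.321ms=3/2b
Σ=12b of 12 (193bpm 6/8) — PASS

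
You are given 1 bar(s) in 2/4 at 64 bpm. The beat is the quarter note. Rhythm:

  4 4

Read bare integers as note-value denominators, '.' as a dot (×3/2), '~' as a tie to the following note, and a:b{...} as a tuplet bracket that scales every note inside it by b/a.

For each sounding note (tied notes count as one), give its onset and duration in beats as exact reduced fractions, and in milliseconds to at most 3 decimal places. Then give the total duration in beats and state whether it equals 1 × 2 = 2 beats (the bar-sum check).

1) 0.0ms=0b +937.5ms=1b
2) 937.5ms=1b +937.5ms=1b
Σ=2b of 2 (64bpm 2/4) — PASS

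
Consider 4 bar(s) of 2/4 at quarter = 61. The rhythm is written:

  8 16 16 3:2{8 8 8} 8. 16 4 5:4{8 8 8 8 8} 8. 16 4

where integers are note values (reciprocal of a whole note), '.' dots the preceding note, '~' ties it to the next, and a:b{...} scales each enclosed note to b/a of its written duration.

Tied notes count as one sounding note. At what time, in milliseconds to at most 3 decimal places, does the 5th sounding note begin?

1. 0.0ms @ 0 + 491.803ms (1/2)
2. 491.803ms @ 1/2 + 245.902ms (1/4)
3. 737.705ms @ 3/4 + 245.902ms (1/4)
4. 983.607ms @ 1 + 327.869ms (1/3)
5. 1311.475ms @ 4/3 + 327.869ms (1/3)
6. 1639.344ms @ 5/3 + 327.869ms (1/3)
7. 1967.213ms @ 2 + 737.705ms (3/4)
8. 2704.918ms @ 11/4 + 245.902ms (1/4)
9. 2950.82ms @ 3 + 983.607ms (1)
10. 3934.426ms @ 4 + 393.443ms (2/5)
11. 4327.869ms @ 22/5 + 393.443ms (2/5)
12. 4721.311ms @ 24/5 + 393.443ms (2/5)
13. 5114.754ms @ 26/5 + 393.443ms (2/5)
14. 5508.197ms @ 28/5 + 393.443ms (2/5)
15. 5901.639ms @ 6 + 737.705ms (3/4)
16. 6639.344ms @ 27/4 + 245.902ms (1/4)
17. 6885.246ms @ 7 + 983.607ms (1)

note 5 onset = 4/3b = 1311.475ms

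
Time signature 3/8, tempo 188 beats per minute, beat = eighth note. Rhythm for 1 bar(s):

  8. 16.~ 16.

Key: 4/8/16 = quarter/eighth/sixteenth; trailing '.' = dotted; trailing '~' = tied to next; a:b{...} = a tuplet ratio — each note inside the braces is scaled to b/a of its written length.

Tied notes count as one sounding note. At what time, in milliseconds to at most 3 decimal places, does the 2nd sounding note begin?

1. 0.0ms @ 0 + 478.723ms (3/2)
2. 478.723ms @ 3/2 + 478.723ms (3/2)

note 2 onset = 3/2b = 478.723ms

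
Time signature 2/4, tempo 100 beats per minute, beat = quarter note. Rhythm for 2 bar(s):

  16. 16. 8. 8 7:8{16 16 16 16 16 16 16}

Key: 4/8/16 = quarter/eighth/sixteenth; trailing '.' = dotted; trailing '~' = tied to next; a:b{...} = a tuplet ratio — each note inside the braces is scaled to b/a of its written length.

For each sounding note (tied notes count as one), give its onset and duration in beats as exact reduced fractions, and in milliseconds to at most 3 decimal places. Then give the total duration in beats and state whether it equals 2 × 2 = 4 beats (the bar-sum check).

1) 0.0ms=0b +225.0ms=3/8b
2) 225.0ms=3/8b +225.0ms=3/8b
3) 450.0ms=3/4b +450.0ms=3/4b
4) 900.0ms=3/2b +300.0ms=1/2b
5) 1200.0ms=2b +171.429ms=2/7b
6) 1371.429ms=16/7b +171.429ms=2/7b
7) 1542.857ms=18/7b +171.429ms=2/7b
8) 1714.286ms=20/7b +171.429ms=2/7b
9) 1885.714ms=22/7b +171.429ms=2/7b
10) 2057.143ms=24/7b +171.429ms=2/7b
11) 2228.571ms=26/7b +171.429ms=2/7b
Σ=4b of 4 (100bpm 2/4) — PASS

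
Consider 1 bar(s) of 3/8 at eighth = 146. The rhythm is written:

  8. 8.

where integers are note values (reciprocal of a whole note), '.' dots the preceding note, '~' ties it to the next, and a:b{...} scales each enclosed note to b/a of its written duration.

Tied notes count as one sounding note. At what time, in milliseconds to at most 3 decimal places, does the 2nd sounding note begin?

1. 0.0ms @ 0 + 616.438ms (3/2)
2. 616.438ms @ 3/2 + 616.438ms (3/2)

note 2 onset = 3/2b = 616.438ms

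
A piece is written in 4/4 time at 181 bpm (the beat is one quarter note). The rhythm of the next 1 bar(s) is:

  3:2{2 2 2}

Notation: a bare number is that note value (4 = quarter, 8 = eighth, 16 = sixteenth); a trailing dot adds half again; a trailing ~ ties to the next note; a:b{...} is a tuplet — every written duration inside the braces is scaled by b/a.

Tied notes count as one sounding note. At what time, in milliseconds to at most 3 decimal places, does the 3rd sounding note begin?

note 3 onset = 8/3b = 883.978ms

1. 0.0ms @ 0 + 441.989ms (4/3)
2. 441.989ms @ 4/3 + 441.989ms (4/3)
3. 883.978ms @ 8/3 + 441.989ms (4/3)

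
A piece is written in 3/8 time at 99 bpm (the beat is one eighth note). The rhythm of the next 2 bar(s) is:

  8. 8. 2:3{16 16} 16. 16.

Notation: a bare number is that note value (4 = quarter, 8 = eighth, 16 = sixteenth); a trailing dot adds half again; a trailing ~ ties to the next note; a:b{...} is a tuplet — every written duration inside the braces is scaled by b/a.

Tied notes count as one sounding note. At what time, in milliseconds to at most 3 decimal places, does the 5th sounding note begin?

1. 0.0ms @ 0 + 909.091ms (3/2)
2. 909.091ms @ 3/2 + 909.091ms (3/2)
3. 1818.182ms @ 3 + 454.545ms (3/4)
4. 2272.727ms @ 15/4 + 454.545ms (3/4)
5. 2727.273ms @ 9/2 + 454.545ms (3/4)
6. 3181.818ms @ 21/4 + 454.545ms (3/4)

note 5 onset = 9/2b = 2727.273ms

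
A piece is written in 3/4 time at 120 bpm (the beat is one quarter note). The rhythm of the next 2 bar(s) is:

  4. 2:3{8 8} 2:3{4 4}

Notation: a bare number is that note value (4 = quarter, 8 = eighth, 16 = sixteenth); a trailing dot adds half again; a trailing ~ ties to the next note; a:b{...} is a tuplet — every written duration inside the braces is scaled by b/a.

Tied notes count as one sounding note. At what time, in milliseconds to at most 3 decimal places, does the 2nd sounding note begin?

1. 0.0ms @ 0 + 750.0ms (3/2)
2. 750.0ms @ 3/2 + 375.0ms (3/4)
3. 1125.0ms @ 9/4 + 375.0ms (3/4)
4. 1500.0ms @ 3 + 750.0ms (3/2)
5. 2250.0ms @ 9/2 + 750.0ms (3/2)

note 2 onset = 3/2b = 750.0ms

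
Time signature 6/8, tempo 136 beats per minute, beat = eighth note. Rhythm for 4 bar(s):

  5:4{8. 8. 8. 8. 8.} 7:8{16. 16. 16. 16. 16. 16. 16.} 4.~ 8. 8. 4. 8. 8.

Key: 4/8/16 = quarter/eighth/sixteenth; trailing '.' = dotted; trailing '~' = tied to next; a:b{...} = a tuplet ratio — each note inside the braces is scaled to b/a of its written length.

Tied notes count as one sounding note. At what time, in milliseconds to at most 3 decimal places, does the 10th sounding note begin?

1. 0.0ms @ 0 + 529.412ms (6/5)
2. 529.412ms @ 6/5 + 529.412ms (6/5)
3. 1058.824ms @ 12/5 + 529.412ms (6/5)
4. 1588.235ms @ 18/5 + 529.412ms (6/5)
5. 2117.647ms @ 24/5 + 529.412ms (6/5)
6. 2647.059ms @ 6 + 378.151ms (6/7)
7. 3025.21ms @ 48/7 + 378.151ms (6/7)
8. 3403.361ms @ 54/7 + 378.151ms (6/7)
9. 3781.513ms @ 60/7 + 378.151ms (6/7)
10. 4159.664ms @ 66/7 + 378.151ms (6/7)
11. 4537.815ms @ 72/7 + 378.151ms (6/7)
12. 4915.966ms @ 78/7 + 378.151ms (6/7)
13. 5294.118ms @ 12 + 1985.294ms (9/2)
14. 7279.412ms @ 33/2 + 661.765ms (3/2)
15. 7941.176ms @ 18 + 1323.529ms (3)
16. 9264.706ms @ 21 + 661.765ms (3/2)
17. 9926.471ms @ 45/2 + 661.765ms (3/2)

note 10 onset = 66/7b = 4159.664ms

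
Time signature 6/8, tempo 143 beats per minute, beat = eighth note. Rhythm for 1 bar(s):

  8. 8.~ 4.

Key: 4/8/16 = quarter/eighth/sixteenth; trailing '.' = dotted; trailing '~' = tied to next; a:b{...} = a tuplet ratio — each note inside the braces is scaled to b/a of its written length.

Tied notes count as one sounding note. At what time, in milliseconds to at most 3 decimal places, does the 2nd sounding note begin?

note 2 onset = 3/2b = 629.371ms

1. 0.0ms @ 0 + 629.371ms (3/2)
2. 629.371ms @ 3/2 + 1888.112ms (9/2)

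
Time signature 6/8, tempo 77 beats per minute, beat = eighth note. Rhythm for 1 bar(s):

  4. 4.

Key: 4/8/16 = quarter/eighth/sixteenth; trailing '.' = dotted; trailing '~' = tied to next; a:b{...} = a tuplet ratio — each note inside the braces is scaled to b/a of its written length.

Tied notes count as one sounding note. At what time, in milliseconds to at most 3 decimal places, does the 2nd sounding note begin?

note 2 onset = 3b = 2337.662ms

1. 0.0ms @ 0 + 2337.662ms (3)
2. 2337.662ms @ 3 + 2337.662ms (3)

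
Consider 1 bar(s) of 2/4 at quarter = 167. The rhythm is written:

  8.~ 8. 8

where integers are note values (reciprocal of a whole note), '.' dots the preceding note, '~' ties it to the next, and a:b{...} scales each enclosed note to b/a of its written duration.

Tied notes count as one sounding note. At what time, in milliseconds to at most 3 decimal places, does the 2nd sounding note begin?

note 2 onset = 3/2b = 538.922ms

1. 0.0ms @ 0 + 538.922ms (3/2)
2. 538.922ms @ 3/2 + 179.641ms (1/2)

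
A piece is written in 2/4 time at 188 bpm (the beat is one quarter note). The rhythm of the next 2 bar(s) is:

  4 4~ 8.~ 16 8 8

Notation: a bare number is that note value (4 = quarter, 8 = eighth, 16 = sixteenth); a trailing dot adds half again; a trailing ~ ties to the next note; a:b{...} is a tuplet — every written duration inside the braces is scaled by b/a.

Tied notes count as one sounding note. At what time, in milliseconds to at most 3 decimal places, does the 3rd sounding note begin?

note 3 onset = 3b = 957.447ms

1. 0.0ms @ 0 + 319.149ms (1)
2. 319.149ms @ 1 + 638.298ms (2)
3. 957.447ms @ 3 + 159.574ms (1/2)
4. 1117.021ms @ 7/2 + 159.574ms (1/2)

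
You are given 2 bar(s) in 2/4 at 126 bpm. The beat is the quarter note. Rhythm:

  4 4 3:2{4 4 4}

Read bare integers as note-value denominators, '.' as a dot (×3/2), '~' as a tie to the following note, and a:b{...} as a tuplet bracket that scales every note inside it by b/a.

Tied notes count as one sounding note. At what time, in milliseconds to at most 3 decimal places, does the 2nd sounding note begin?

note 2 onset = 1b = 476.19ms

1. 0.0ms @ 0 + 476.19ms (1)
2. 476.19ms @ 1 + 476.19ms (1)
3. 952.381ms @ 2 + 317.46ms (2/3)
4. 1269.841ms @ 8/3 + 317.46ms (2/3)
5. 1587.302ms @ 10/3 + 317.46ms (2/3)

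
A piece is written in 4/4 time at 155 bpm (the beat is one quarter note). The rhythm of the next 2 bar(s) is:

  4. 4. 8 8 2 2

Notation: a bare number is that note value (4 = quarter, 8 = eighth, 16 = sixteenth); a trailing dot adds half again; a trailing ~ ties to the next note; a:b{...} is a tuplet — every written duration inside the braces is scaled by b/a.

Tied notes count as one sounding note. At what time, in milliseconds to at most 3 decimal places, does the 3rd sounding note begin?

1. 0.0ms @ 0 + 580.645ms (3/2)
2. 580.645ms @ 3/2 + 580.645ms (3/2)
3. 1161.29ms @ 3 + 193.548ms (1/2)
4. 1354.839ms @ 7/2 + 193.548ms (1/2)
5. 1548.387ms @ 4 + 774.194ms (2)
6. 2322.581ms @ 6 + 774.194ms (2)

note 3 onset = 3b = 1161.29ms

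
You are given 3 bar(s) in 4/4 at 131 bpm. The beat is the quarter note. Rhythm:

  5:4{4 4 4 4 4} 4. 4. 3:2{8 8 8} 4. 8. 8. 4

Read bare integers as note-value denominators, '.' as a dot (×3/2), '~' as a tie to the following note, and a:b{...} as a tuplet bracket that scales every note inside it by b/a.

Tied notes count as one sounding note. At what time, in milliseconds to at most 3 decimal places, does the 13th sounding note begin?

note 13 onset = 41/4b = 4694.656ms

1. 0.0ms @ 0 + 366.412ms (4/5)
2. 366.412ms @ 4/5 + 366.412ms (4/5)
3. 732.824ms @ 8/5 + 366.412ms (4/5)
4. 1099.237ms @ 12/5 + 366.412ms (4/5)
5. 1465.649ms @ 16/5 + 366.412ms (4/5)
6. 1832.061ms @ 4 + 687.023ms (3/2)
7. 2519.084ms @ 11/2 + 687.023ms (3/2)
8. 3206.107ms @ 7 + 152.672ms (1/3)
9. 3358.779ms @ 22/3 + 152.672ms (1/3)
10. 3511.45ms @ 23/3 + 152.672ms (1/3)
11. 3664.122ms @ 8 + 687.023ms (3/2)
12. 4351.145ms @ 19/2 + 343.511ms (3/4)
13. 4694.656ms @ 41/4 + 343.511ms (3/4)
14. 5038.168ms @ 11 + 458.015ms (1)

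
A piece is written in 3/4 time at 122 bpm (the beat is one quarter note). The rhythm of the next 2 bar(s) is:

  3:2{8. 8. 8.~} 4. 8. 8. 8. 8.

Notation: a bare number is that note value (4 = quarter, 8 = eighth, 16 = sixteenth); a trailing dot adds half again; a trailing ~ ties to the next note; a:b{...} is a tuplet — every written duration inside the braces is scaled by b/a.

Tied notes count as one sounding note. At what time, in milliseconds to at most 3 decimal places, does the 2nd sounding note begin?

1. 0.0ms @ 0 + 245.902ms (1/2)
2. 245.902ms @ 1/2 + 245.902ms (1/2)
3. 491.803ms @ 1 + 983.607ms (2)
4. 1475.41ms @ 3 + 368.852ms (3/4)
5. 1844.262ms @ 15/4 + 368.852ms (3/4)
6. 2213.115ms @ 9/2 + 368.852ms (3/4)
7. 2581.967ms @ 21/4 + 368.852ms (3/4)

note 2 onset = 1/2b = 245.902ms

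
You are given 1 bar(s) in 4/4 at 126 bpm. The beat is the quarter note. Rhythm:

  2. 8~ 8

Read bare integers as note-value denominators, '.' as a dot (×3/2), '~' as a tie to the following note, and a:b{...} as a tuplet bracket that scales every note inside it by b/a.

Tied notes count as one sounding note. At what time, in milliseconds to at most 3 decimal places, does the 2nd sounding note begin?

note 2 onset = 3b = 1428.571ms

1. 0.0ms @ 0 + 1428.571ms (3)
2. 1428.571ms @ 3 + 476.19ms (1)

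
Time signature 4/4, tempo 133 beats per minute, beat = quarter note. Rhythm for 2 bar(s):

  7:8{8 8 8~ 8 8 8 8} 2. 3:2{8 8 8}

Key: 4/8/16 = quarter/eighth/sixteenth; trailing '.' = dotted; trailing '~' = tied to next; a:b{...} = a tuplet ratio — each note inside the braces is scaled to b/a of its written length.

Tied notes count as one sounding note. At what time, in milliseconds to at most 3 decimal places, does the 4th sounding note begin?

1. 0.0ms @ 0 + 257.787ms (4/7)
2. 257.787ms @ 4/7 + 257.787ms (4/7)
3. 515.575ms @ 8/7 + 515.575ms (8/7)
4. 1031.149ms @ 16/7 + 257.787ms (4/7)
5. 1288.937ms @ 20/7 + 257.787ms (4/7)
6. 1546.724ms @ 24/7 + 257.787ms (4/7)
7. 1804.511ms @ 4 + 1353.383ms (3)
8. 3157.895ms @ 7 + 150.376ms (1/3)
9. 3308.271ms @ 22/3 + 150.376ms (1/3)
10. 3458.647ms @ 23/3 + 150.376ms (1/3)

note 4 onset = 16/7b = 1031.149ms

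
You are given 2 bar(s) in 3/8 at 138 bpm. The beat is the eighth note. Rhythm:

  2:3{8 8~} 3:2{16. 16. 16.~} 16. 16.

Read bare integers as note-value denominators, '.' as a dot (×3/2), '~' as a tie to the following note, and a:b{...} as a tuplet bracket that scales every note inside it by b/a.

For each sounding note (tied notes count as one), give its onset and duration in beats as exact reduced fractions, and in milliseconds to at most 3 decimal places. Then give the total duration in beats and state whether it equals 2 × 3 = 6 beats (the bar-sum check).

1) 0.0ms=0b +652.174ms=3/2b
2) 652.174ms=3/2b +869.565ms=2b
3) 1521.739ms=7/2b +217.391ms=1/2b
4) 1739.13ms=4b +543.478ms=5/4b
5) 2282.609ms=21/4b +326.087ms=3/4b
Σ=6b of 6 (138bpm 3/8) — PASS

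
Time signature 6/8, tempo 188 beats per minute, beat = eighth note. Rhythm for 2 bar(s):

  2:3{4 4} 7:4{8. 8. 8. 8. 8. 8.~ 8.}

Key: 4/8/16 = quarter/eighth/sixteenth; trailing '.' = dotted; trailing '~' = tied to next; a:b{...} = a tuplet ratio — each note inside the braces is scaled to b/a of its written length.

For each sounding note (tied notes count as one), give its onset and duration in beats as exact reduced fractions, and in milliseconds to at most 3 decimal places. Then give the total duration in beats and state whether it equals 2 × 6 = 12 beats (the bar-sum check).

1) 0.0ms=0b +957.447ms=3b
2) 957.447ms=3b +957.447ms=3b
3) 1914.894ms=6b +273.556ms=6/7b
4) 2188.45ms=48/7b +273.556ms=6/7b
5) 2462.006ms=54/7b +273.556ms=6/7b
6) 2735.562ms=60/7b +273.556ms=6/7b
7) 3009.119ms=66/7b +273.556ms=6/7b
8) 3282.675ms=72/7b +547.112ms=12/7b
Σ=12b of 12 (188bpm 6/8) — PASS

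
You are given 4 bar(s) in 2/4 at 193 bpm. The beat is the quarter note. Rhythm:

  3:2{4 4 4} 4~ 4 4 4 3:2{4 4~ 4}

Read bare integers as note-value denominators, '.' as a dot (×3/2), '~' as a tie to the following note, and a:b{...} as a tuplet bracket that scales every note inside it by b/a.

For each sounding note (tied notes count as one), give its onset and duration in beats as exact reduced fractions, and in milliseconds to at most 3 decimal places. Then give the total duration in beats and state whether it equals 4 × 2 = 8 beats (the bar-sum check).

1) 0.0ms=0b +207.254ms=2/3b
2) 207.254ms=2/3b +207.254ms=2/3b
3) 414.508ms=4/3b +207.254ms=2/3b
4) 621.762ms=2b +621.762ms=2b
5) 1243.523ms=4b +310.881ms=1b
6) 1554.404ms=5b +310.881ms=1b
7) 1865.285ms=6b +207.254ms=2/3b
8) 2072.539ms=20/3b +414.508ms=4/3b
Σ=8b of 8 (193bpm 2/4) — PASS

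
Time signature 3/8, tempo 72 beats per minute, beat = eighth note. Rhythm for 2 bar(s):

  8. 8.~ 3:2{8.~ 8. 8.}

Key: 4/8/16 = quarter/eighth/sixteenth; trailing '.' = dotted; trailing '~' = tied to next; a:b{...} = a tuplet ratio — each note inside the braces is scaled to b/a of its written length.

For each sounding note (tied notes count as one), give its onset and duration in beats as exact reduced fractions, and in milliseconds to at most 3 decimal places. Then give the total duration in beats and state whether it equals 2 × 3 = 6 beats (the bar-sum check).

1) 0.0ms=0b +1250.0ms=3/2b
2) 1250.0ms=3/2b +2916.667ms=7/2b
3) 4166.667ms=5b +833.333ms=1b
Σ=6b of 6 (72bpm 3/8) — PASS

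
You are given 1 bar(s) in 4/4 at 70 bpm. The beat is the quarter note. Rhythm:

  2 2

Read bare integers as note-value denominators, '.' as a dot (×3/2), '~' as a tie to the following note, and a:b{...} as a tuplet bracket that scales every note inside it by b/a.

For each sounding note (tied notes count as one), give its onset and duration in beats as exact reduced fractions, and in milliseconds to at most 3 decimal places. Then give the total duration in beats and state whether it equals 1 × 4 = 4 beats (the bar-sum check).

1) 0.0ms=0b +1714.286ms=2b
2) 1714.286ms=2b +1714.286ms=2b
Σ=4b of 4 (70bpm 4/4) — PASS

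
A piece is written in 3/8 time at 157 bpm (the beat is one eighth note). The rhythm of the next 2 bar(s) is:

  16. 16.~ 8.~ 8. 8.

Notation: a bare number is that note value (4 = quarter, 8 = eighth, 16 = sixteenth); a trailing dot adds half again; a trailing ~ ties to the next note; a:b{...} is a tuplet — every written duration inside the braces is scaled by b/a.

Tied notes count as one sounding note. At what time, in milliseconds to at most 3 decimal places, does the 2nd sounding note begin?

1. 0.0ms @ 0 + 286.624ms (3/4)
2. 286.624ms @ 3/4 + 1433.121ms (15/4)
3. 1719.745ms @ 9/2 + 573.248ms (3/2)

note 2 onset = 3/4b = 286.624ms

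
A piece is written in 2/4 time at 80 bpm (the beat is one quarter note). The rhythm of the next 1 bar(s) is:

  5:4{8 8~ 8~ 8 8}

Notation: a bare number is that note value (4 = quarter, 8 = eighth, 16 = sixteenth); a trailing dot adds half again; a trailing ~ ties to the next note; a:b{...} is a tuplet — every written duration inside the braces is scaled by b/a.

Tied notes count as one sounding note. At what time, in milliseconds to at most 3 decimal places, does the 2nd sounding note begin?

1. 0.0ms @ 0 + 300.0ms (2/5)
2. 300.0ms @ 2/5 + 900.0ms (6/5)
3. 1200.0ms @ 8/5 + 300.0ms (2/5)

note 2 onset = 2/5b = 300.0ms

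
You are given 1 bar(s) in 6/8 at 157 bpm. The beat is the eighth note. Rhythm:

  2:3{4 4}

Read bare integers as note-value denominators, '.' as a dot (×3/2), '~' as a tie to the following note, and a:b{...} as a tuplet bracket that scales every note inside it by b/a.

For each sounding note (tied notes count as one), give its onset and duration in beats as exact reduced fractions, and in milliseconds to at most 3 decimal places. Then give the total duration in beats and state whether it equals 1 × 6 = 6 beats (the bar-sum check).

1) 0.0ms=0b +1146.497ms=3b
2) 1146.497ms=3b +1146.497ms=3b
Σ=6b of 6 (157bpm 6/8) — PASS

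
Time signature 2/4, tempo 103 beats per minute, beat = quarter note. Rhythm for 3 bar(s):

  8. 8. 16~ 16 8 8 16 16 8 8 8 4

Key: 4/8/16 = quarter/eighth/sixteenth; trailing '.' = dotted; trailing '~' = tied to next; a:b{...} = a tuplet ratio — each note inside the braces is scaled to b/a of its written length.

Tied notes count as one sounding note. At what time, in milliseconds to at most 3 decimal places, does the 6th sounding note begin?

1. 0.0ms @ 0 + 436.893ms (3/4)
2. 436.893ms @ 3/4 + 436.893ms (3/4)
3. 873.786ms @ 3/2 + 291.262ms (1/2)
4. 1165.049ms @ 2 + 291.262ms (1/2)
5. 1456.311ms @ 5/2 + 291.262ms (1/2)
6. 1747.573ms @ 3 + 145.631ms (1/4)
7. 1893.204ms @ 13/4 + 145.631ms (1/4)
8. 2038.835ms @ 7/2 + 291.262ms (1/2)
9. 2330.097ms @ 4 + 291.262ms (1/2)
10. 2621.359ms @ 9/2 + 291.262ms (1/2)
11. 2912.621ms @ 5 + 582.524ms (1)

note 6 onset = 3b = 1747.573ms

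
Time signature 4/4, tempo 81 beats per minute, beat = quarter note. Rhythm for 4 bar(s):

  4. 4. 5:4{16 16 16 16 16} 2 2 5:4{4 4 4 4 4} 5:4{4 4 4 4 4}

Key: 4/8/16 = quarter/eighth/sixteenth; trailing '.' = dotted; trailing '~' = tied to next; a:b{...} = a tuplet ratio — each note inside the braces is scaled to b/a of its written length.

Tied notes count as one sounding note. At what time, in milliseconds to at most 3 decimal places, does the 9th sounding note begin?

1. 0.0ms @ 0 + 1111.111ms (3/2)
2. 1111.111ms @ 3/2 + 1111.111ms (3/2)
3. 2222.222ms @ 3 + 148.148ms (1/5)
4. 2370.37ms @ 16/5 + 148.148ms (1/5)
5. 2518.519ms @ 17/5 + 148.148ms (1/5)
6. 2666.667ms @ 18/5 + 148.148ms (1/5)
7. 2814.815ms @ 19/5 + 148.148ms (1/5)
8. 2962.963ms @ 4 + 1481.481ms (2)
9. 4444.444ms @ 6 + 1481.481ms (2)
10. 5925.926ms @ 8 + 592.593ms (4/5)
11. 6518.519ms @ 44/5 + 592.593ms (4/5)
12. 7111.111ms @ 48/5 + 592.593ms (4/5)
13. 7703.704ms @ 52/5 + 592.593ms (4/5)
14. 8296.296ms @ 56/5 + 592.593ms (4/5)
15. 8888.889ms @ 12 + 592.593ms (4/5)
16. 9481.481ms @ 64/5 + 592.593ms (4/5)
17. 10074.074ms @ 68/5 + 592.593ms (4/5)
18. 10666.667ms @ 72/5 + 592.593ms (4/5)
19. 11259.259ms @ 76/5 + 592.593ms (4/5)

note 9 onset = 6b = 4444.444ms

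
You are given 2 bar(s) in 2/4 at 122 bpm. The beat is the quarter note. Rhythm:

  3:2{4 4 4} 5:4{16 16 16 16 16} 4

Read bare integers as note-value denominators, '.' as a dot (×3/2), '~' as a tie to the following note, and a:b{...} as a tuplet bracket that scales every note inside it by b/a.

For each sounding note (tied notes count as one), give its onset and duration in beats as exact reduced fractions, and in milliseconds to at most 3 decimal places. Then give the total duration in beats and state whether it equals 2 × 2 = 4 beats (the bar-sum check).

1) 0.0ms=0b +327.869ms=2/3b
2) 327.869ms=2/3b +327.869ms=2/3b
3) 655.738ms=4/3b +327.869ms=2/3b
4) 983.607ms=2b +98.361ms=1/5b
5) 1081.967ms=11/5b +98.361ms=1/5b
6) 1180.328ms=12/5b +98.361ms=1/5b
7) 1278.689ms=13/5b +98.361ms=1/5b
8) 1377.049ms=14/5b +98.361ms=1/5b
9) 1475.41ms=3b +491.803ms=1b
Σ=4b of 4 (122bpm 2/4) — PASS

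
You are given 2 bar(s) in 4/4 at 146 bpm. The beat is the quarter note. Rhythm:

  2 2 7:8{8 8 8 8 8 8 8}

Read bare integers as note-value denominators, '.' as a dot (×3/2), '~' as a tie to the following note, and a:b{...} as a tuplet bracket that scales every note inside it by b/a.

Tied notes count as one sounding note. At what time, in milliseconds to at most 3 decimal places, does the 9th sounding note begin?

1. 0.0ms @ 0 + 821.918ms (2)
2. 821.918ms @ 2 + 821.918ms (2)
3. 1643.836ms @ 4 + 234.834ms (4/7)
4. 1878.669ms @ 32/7 + 234.834ms (4/7)
5. 2113.503ms @ 36/7 + 234.834ms (4/7)
6. 2348.337ms @ 40/7 + 234.834ms (4/7)
7. 2583.17ms @ 44/7 + 234.834ms (4/7)
8. 2818.004ms @ 48/7 + 234.834ms (4/7)
9. 3052.838ms @ 52/7 + 234.834ms (4/7)

note 9 onset = 52/7b = 3052.838ms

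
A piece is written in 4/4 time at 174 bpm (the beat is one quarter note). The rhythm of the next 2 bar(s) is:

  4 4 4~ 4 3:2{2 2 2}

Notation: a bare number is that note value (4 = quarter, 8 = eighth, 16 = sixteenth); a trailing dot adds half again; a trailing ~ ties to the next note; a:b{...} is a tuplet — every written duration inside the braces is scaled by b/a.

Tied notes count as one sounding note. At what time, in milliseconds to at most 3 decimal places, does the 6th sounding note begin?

1. 0.0ms @ 0 + 344.828ms (1)
2. 344.828ms @ 1 + 344.828ms (1)
3. 689.655ms @ 2 + 689.655ms (2)
4. 1379.31ms @ 4 + 459.77ms (4/3)
5. 1839.08ms @ 16/3 + 459.77ms (4/3)
6. 2298.851ms @ 20/3 + 459.77ms (4/3)

note 6 onset = 20/3b = 2298.851ms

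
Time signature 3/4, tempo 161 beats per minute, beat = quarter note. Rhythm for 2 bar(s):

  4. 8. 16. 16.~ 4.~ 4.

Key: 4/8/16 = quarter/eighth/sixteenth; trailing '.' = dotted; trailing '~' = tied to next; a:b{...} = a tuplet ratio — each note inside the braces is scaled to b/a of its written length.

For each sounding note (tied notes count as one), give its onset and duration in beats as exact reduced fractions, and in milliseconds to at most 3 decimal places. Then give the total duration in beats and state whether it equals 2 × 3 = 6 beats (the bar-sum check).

1) 0.0ms=0b +559.006ms=3/2b
2) 559.006ms=3/2b +279.503ms=3/4b
3) 838.509ms=9/4b +139.752ms=3/8b
4) 978.261ms=21/8b +1257.764ms=27/8b
Σ=6b of 6 (161bpm 3/4) — PASS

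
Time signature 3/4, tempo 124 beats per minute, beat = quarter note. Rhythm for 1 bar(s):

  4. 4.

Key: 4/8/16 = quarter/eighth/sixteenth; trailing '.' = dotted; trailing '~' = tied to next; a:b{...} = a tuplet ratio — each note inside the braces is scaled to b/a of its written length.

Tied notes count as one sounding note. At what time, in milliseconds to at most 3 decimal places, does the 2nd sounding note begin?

note 2 onset = 3/2b = 725.806ms

1. 0.0ms @ 0 + 725.806ms (3/2)
2. 725.806ms @ 3/2 + 725.806ms (3/2)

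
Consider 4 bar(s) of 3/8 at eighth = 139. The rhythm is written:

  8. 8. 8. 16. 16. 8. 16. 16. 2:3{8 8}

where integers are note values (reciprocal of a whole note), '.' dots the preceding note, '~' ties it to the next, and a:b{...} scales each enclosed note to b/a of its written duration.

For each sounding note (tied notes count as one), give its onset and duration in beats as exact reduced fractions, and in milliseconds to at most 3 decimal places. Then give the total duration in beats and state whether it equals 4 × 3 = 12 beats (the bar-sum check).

1) 0.0ms=0b +647.482ms=3/2b
2) 647.482ms=3/2b +647.482ms=3/2b
3) 1294.964ms=3b +647.482ms=3/2b
4) 1942.446ms=9/2b +323.741ms=3/4b
5) 2266.187ms=21/4b +323.741ms=3/4b
6) 2589.928ms=6b +647.482ms=3/2b
7) 3237.41ms=15/2b +323.741ms=3/4b
8) 3561.151ms=33/4b +323.741ms=3/4b
9) 3884.892ms=9b +647.482ms=3/2b
10) 4532.374ms=21/2b +647.482ms=3/2b
Σ=12b of 12 (139bpm 3/8) — PASS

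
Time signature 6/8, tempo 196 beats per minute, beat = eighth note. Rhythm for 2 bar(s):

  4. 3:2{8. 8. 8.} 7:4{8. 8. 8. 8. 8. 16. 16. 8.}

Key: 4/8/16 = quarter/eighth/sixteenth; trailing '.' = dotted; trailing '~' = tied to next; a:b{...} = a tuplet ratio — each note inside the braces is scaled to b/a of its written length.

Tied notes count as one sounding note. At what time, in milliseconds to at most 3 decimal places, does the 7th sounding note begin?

note 7 onset = 54/7b = 2361.516ms

1. 0.0ms @ 0 + 918.367ms (3)
2. 918.367ms @ 3 + 306.122ms (1)
3. 1224.49ms @ 4 + 306.122ms (1)
4. 1530.612ms @ 5 + 306.122ms (1)
5. 1836.735ms @ 6 + 262.391ms (6/7)
6. 2099.125ms @ 48/7 + 262.391ms (6/7)
7. 2361.516ms @ 54/7 + 262.391ms (6/7)
8. 2623.907ms @ 60/7 + 262.391ms (6/7)
9. 2886.297ms @ 66/7 + 262.391ms (6/7)
10. 3148.688ms @ 72/7 + 131.195ms (3/7)
11. 3279.883ms @ 75/7 + 131.195ms (3/7)
12. 3411.079ms @ 78/7 + 262.391ms (6/7)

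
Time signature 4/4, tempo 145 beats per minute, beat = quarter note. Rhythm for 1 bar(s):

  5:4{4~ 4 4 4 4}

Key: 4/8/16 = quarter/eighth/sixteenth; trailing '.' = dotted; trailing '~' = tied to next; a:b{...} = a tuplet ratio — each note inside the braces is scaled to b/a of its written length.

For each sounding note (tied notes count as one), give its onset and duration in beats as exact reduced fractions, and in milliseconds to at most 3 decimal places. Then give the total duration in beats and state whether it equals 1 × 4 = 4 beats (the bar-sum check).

1) 0.0ms=0b +662.069ms=8/5b
2) 662.069ms=8/5b +331.034ms=4/5b
3) 993.103ms=12/5b +331.034ms=4/5b
4) 1324.138ms=16/5b +331.034ms=4/5b
Σ=4b of 4 (145bpm 4/4) — PASS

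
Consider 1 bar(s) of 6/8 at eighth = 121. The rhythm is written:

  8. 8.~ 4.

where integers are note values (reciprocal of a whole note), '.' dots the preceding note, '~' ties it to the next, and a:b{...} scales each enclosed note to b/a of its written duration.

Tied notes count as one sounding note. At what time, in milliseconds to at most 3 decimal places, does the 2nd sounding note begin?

1. 0.0ms @ 0 + 743.802ms (3/2)
2. 743.802ms @ 3/2 + 2231.405ms (9/2)

note 2 onset = 3/2b = 743.802ms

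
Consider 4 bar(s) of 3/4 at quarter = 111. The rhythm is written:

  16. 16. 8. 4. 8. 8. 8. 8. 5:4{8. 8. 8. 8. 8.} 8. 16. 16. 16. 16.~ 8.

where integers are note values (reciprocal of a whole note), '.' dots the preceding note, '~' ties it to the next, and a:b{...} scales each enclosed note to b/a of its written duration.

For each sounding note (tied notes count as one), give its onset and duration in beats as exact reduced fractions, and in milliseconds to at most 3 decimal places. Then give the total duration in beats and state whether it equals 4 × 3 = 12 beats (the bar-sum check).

1) 0.0ms=0b +202.703ms=3/8b
2) 202.703ms=3/8b +202.703ms=3/8b
3) 405.405ms=3/4b +405.405ms=3/4b
4) 810.811ms=3/2b +810.811ms=3/2b
5) 1621.622ms=3b +405.405ms=3/4b
6) 2027.027ms=15/4b +405.405ms=3/4b
7) 2432.432ms=9/2b +405.405ms=3/4b
8) 2837.838ms=21/4b +405.405ms=3/4b
9) 3243.243ms=6b +324.324ms=3/5b
10) 3567.568ms=33/5b +324.324ms=3/5b
11) 3891.892ms=36/5b +324.324ms=3/5b
12) 4216.216ms=39/5b +324.324ms=3/5b
13) 4540.541ms=42/5b +324.324ms=3/5b
14) 4864.865ms=9b +405.405ms=3/4b
15) 5270.27ms=39/4b +202.703ms=3/8b
16) 5472.973ms=81/8b +202.703ms=3/8b
17) 5675.676ms=21/2b +202.703ms=3/8b
18) 5878.378ms=87/8b +608.108ms=9/8b
Σ=12b of 12 (111bpm 3/4) — PASS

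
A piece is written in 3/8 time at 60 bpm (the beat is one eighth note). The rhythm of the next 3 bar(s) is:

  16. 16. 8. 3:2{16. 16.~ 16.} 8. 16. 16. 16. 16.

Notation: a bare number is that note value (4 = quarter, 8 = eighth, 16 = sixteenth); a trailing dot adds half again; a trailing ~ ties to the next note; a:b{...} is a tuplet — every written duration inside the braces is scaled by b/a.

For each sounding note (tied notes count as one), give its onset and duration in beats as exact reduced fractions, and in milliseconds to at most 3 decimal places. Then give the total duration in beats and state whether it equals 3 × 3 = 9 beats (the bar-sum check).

1) 0.0ms=0b +750.0ms=3/4b
2) 750.0ms=3/4b +750.0ms=3/4b
3) 1500.0ms=3/2b +1500.0ms=3/2b
4) 3000.0ms=3b +500.0ms=1/2b
5) 3500.0ms=7/2b +1000.0ms=1b
6) 4500.0ms=9/2b +1500.0ms=3/2b
7) 6000.0ms=6b +750.0ms=3/4b
8) 6750.0ms=27/4b +750.0ms=3/4b
9) 7500.0ms=15/2b +750.0ms=3/4b
10) 8250.0ms=33/4b +750.0ms=3/4b
Σ=9b of 9 (60bpm 3/8) — PASS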